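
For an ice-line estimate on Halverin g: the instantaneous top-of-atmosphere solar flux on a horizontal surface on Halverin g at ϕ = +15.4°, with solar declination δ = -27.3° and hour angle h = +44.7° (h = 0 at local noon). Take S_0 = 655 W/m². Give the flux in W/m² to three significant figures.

319 W/m²

cos θ_z = sin ϕ sin δ + cos ϕ cos δ cos h = -0.121797 + 0.608950 = 0.487153.
Flux = S_0 · cos θ_z = 655 × 0.487153 = 319.1 W/m².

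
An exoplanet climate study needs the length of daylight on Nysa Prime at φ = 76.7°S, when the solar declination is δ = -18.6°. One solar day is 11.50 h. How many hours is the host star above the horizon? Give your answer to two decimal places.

11.50 h

Sunrise equation: cos H₀ = −tan φ · tan δ = -1.4237 ≤ −1, so the host star never sets (polar day) and H₀ = π.
Daylight = 2H₀/(2π) × 11.50 h = (3.1416/π) × 11.50 = 11.50 h.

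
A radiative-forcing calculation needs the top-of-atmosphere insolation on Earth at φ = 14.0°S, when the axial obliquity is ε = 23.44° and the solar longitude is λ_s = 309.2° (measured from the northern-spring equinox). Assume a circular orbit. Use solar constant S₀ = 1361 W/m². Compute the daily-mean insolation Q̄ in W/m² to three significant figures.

Solar declination: sin δ = sin ε · sin λ_s = sin 23.44° × sin 309.2° = -0.30826, so δ = -17.955°.
cos H₀ = −tan(-14.0°) tan(-17.955°) = -0.0808, H₀ = 1.6517 rad.
Bracket: H₀ sin φ sin δ + cos φ cos δ sin H₀ = 1.6517×-0.24192×-0.30826 + 0.97030×0.95130×0.99673 = 0.123174 + 0.920028 = 1.043202.
Q̄ = (S₀/π) × [bracket] = (1361/π) × 1.043202 = 451.9 W/m².

Q̄ ≈ 452 W/m²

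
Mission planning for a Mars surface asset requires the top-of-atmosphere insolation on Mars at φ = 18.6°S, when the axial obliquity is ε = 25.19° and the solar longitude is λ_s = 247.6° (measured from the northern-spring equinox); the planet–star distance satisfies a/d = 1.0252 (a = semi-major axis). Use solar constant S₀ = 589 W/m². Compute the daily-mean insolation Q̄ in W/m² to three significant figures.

Q̄ ≈ 212 W/m²

Solar declination: sin δ = sin ε · sin λ_s = sin 25.19° × sin 247.6° = -0.39351, so δ = -23.173°.
cos H₀ = −tan(-18.6°) tan(-23.173°) = -0.1441, H₀ = 1.7154 rad.
Bracket: H₀ sin φ sin δ + cos φ cos δ sin H₀ = 1.7154×-0.31896×-0.39351 + 0.94777×0.91932×0.98957 = 0.215307 + 0.862216 = 1.077523.
Inverse-square distance factor (a/d)² = 1.0252² = 1.051035.
Q̄ = (S₀/π) × 1.051035 × [bracket] = (589/π) × 1.051035 × 1.077523 = 212.3 W/m².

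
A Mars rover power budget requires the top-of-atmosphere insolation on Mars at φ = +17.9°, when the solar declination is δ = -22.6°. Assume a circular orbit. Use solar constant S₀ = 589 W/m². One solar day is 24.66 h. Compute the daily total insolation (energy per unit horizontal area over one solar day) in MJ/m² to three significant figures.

11.7 MJ/m²

cos H₀ = −tan(+17.9°) tan(-22.600°) = 0.1344, H₀ = 1.4359 rad.
Bracket: H₀ sin φ sin δ + cos φ cos δ sin H₀ = 1.4359×0.30736×-0.38430 + 0.95159×0.92321×0.99092 = -0.169606 + 0.870540 = 0.700934.
Q̄ = (S₀/π) × [bracket] = (589/π) × 0.700934 = 131.41 W/m².
Daily total = Q̄ × 24.66 h × 3600 s/h = 131.41 × 24.66 × 3600 / 10⁶ = 11.67 MJ/m².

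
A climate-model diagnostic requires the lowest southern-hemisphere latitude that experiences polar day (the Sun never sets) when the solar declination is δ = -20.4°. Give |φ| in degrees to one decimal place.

|φ| = 69.6°

Polar day requires cos H₀ = −tan φ tan δ ≤ −1, i.e. tan φ tan δ ≥ 1.
The boundary is |tan φ| · |tan δ| = 1, so |φ| = 90° − |δ| = 90° − 20.4° = 69.6° in the southern hemisphere.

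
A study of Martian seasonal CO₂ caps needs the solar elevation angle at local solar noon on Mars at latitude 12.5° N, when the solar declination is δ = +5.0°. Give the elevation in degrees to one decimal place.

At local noon the hour angle is zero, so the zenith angle equals |φ − δ| = |+12.5° − (+5.000°)| = 7.500°.
Elevation = 90° − 7.500° = 82.5°.

82.5°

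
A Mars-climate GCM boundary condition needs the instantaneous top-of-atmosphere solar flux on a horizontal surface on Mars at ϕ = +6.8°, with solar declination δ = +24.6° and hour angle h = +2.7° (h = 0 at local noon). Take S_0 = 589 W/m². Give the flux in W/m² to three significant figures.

cos θ_z = sin ϕ sin δ + cos ϕ cos δ cos h = 0.049289 + 0.901838 = 0.951127.
Flux = S_0 · cos θ_z = 589 × 0.951127 = 560.2 W/m².

560 W/m²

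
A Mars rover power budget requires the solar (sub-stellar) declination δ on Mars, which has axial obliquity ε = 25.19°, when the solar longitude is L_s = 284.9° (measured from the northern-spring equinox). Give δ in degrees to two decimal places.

δ = -24.29°

sin δ = sin ε · sin L_s = sin 25.19° × sin 284.9° = -0.411310.
δ = arcsin(-0.411310) = -24.29°.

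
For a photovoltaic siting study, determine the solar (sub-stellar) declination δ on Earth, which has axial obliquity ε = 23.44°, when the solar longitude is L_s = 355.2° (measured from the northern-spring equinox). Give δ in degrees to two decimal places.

δ = -1.91°

sin δ = sin ε · sin L_s = sin 23.44° × sin 355.2° = -0.033286.
δ = arcsin(-0.033286) = -1.91°.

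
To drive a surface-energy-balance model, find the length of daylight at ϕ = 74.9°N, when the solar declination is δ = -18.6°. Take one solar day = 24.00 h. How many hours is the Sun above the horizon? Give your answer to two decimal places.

0.00 h

cos h₀ = −tan ϕ · tan δ = 1.2473 ≥ 1, so the Sun never rises (polar night) and h₀ = 0.
Daylight = 2h₀/(2π) × 24.00 h = (0.0000/π) × 24.00 = 0.00 h.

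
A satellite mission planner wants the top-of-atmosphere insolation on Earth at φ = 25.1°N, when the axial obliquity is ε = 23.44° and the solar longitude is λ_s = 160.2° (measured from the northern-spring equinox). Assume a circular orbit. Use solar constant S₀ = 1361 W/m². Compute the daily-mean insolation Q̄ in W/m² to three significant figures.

Solar declination: sin δ = sin ε · sin λ_s = sin 23.44° × sin 160.2° = 0.13475, so δ = +7.744°.
cos H₀ = −tan(+25.1°) tan(+7.744°) = -0.0637, H₀ = 1.6345 rad.
Bracket: H₀ sin φ sin δ + cos φ cos δ sin H₀ = 1.6345×0.42420×0.13475 + 0.90557×0.99088×0.99797 = 0.093430 + 0.895490 = 0.988920.
Q̄ = (S₀/π) × [bracket] = (1361/π) × 0.988920 = 428.4 W/m².

Q̄ ≈ 428 W/m²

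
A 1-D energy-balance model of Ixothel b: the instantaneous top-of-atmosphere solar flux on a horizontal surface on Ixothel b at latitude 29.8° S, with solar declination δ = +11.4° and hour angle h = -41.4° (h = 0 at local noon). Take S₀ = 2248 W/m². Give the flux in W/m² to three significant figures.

1.21e+03 W/m²

cos θ_z = sin φ sin δ + cos φ cos δ cos h = -0.098231 + 0.638079 = 0.539848.
Flux = S₀ · cos θ_z = 2248 × 0.539848 = 1214 W/m².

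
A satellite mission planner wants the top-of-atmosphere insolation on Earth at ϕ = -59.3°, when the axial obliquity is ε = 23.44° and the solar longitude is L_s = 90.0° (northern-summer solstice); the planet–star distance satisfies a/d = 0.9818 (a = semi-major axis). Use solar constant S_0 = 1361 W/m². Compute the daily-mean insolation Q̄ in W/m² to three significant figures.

Q̄ ≈ 26.2 W/m²

Solar declination: sin δ = sin ε · sin L_s = sin 23.44° × sin 90.0° = 0.39779, so δ = +23.440°.
cos h₀ = −tan(-59.3°) tan(+23.440°) = 0.7302, h₀ = 0.7522 rad.
Bracket: h₀ sin ϕ sin δ + cos ϕ cos δ sin h₀ = 0.7522×-0.85985×0.39779 + 0.51054×0.91748×0.68322 = -0.257282 + 0.320027 = 0.062745.
Inverse-square distance factor (a/d)² = 0.9818² = 0.963931.
Q̄ = (S_0/π) × 0.963931 × [bracket] = (1361/π) × 0.963931 × 0.062745 = 26.20 W/m².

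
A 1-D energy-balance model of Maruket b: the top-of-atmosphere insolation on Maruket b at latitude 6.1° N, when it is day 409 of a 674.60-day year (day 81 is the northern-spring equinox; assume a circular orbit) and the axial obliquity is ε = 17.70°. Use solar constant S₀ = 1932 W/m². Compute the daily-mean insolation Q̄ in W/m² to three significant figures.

Solar longitude: λ_s = 360° × (409 − 81)/674.60 = 175.037°.
sin δ = sin 17.70° × sin 175.037° = 0.02630, so δ = +1.507°.
cos H₀ = −tan(+6.1°) tan(+1.507°) = -0.0028, H₀ = 1.5736 rad.
Bracket: H₀ sin φ sin δ + cos φ cos δ sin H₀ = 1.5736×0.10626×0.02630 + 0.99434×0.99965×1.00000 = 0.004398 + 0.993992 = 0.998390.
Q̄ = (S₀/π) × [bracket] = (1932/π) × 0.998390 = 614.0 W/m².

Q̄ ≈ 614 W/m²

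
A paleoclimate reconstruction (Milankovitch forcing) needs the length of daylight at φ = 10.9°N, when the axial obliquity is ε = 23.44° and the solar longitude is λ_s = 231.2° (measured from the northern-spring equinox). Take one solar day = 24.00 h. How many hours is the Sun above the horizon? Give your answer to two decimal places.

Solar declination: sin δ = sin ε · sin λ_s = sin 23.44° × sin 231.2° = -0.31001, so δ = -18.060°.
cos H₀ = −tan φ · tan δ = −tan(+10.9°) × tan(-18.060°) = 0.0628, so H₀ = 1.5080 rad = 86.40°.
Daylight = 2H₀/(2π) × 24.00 h = (1.5080/π) × 24.00 = 11.52 h.

11.52 h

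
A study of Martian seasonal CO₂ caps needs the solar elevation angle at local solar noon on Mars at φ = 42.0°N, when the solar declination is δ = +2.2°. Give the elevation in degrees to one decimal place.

At local noon the hour angle is zero, so the zenith angle equals |φ − δ| = |+42.0° − (+2.200°)| = 39.800°.
Elevation = 90° − 39.800° = 50.2°.

50.2°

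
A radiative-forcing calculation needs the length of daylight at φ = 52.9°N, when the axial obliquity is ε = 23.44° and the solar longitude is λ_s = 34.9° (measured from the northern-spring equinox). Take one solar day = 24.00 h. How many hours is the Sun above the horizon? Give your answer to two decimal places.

14.40 h

Solar declination: sin δ = sin ε · sin λ_s = sin 23.44° × sin 34.9° = 0.22759, so δ = +13.155°.
cos H₀ = −tan φ · tan δ = −tan(+52.9°) × tan(+13.155°) = -0.3090, so H₀ = 1.8850 rad = 108.00°.
Daylight = 2H₀/(2π) × 24.00 h = (1.8850/π) × 24.00 = 14.40 h.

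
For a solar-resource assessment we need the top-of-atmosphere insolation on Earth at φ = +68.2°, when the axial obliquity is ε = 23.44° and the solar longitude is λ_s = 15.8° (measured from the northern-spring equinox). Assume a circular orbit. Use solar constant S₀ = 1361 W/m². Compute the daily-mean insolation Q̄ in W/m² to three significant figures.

Q̄ ≈ 234 W/m²

Solar declination: sin δ = sin ε · sin λ_s = sin 23.44° × sin 15.8° = 0.10831, so δ = +6.218°.
cos H₀ = −tan(+68.2°) tan(+6.218°) = -0.2724, H₀ = 1.8467 rad.
Bracket: H₀ sin φ sin δ + cos φ cos δ sin H₀ = 1.8467×0.92849×0.10831 + 0.37137×0.99412×0.96219 = 0.185713 + 0.355227 = 0.540940.
Q̄ = (S₀/π) × [bracket] = (1361/π) × 0.540940 = 234.3 W/m².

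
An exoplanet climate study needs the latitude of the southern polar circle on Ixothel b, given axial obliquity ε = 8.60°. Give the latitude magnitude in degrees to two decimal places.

The polar circle is the lowest latitude that experiences at least one full rotation of continuous darkness at the northern-summer solstice; it lies at |ϕ| = 90° − ε = 90° − 8.60° = 81.40°.

81.40°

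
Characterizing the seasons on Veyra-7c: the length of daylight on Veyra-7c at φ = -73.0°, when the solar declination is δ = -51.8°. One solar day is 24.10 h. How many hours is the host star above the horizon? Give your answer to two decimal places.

Sunrise equation: cos H₀ = −tan φ · tan δ = -4.1565 ≤ −1, so the host star never sets (polar day) and H₀ = π.
Daylight = 2H₀/(2π) × 24.10 h = (3.1416/π) × 24.10 = 24.10 h.

24.10 h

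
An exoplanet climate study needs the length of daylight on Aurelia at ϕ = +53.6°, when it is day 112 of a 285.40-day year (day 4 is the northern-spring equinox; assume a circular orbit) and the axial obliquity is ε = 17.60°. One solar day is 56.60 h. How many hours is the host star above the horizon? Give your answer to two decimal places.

33.60 h

Solar longitude: L_s = 360° × (112 − 4)/285.40 = 136.230°.
sin δ = sin 17.60° × sin 136.230° = 0.20917, so δ = +12.074°.
cos h₀ = −tan ϕ · tan δ = −tan(+53.6°) × tan(+12.074°) = -0.2901, so h₀ = 1.8652 rad = 106.87°.
Daylight = 2h₀/(2π) × 56.60 h = (1.8652/π) × 56.60 = 33.60 h.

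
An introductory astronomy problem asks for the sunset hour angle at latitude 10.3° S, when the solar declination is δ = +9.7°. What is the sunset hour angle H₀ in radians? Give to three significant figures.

H₀ = 1.54 rad

cos H₀ = −tan φ · tan δ = −tan(-10.3°) × tan(+9.700°) = 0.0311, so H₀ = 1.5397 rad = 88.22°.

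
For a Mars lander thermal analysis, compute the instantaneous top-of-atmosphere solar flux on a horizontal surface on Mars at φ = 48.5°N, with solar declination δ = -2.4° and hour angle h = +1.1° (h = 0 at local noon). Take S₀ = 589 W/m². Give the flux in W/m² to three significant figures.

cos θ_z = sin φ sin δ + cos φ cos δ cos h = -0.031363 + 0.661917 = 0.630554.
Flux = S₀ · cos θ_z = 589 × 0.630554 = 371.4 W/m².

371 W/m²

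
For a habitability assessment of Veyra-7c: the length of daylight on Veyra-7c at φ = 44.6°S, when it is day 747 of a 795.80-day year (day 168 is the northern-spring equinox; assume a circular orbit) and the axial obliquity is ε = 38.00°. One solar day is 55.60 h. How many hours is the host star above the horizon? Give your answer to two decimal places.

Solar longitude: λ_s = 360° × (747 − 168)/795.80 = 261.925°.
sin δ = sin 38.00° × sin 261.925° = -0.60956, so δ = -37.558°.
cos H₀ = −tan φ · tan δ = −tan(-44.6°) × tan(-37.558°) = -0.7583, so H₀ = 2.4314 rad = 139.31°.
Daylight = 2H₀/(2π) × 55.60 h = (2.4314/π) × 55.60 = 43.03 h.

43.03 h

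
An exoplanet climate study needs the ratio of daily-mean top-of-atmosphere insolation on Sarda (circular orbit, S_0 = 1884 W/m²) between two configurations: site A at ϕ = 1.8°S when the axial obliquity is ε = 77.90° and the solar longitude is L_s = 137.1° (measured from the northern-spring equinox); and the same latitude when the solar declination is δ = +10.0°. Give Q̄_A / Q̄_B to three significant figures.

Q̄_A / Q̄_B ≈ 0.731

— Configuration A (ϕ=-1.8°):
Solar declination: sin δ = sin ε · sin L_s = sin 77.90° × sin 137.1° = 0.66560, so δ = +41.728°.
cos h₀ = −tan(-1.8°) tan(+41.728°) = 0.0280, h₀ = 1.5428 rad.
Bracket: h₀ sin ϕ sin δ + cos ϕ cos δ sin h₀ = 1.5428×-0.03141×0.66560 + 0.99951×0.74631×0.99961 = -0.032255 + 0.745653 = 0.713398.
Q̄ = (S_0/π) × [bracket] = (1884/π) × 0.713398 = 427.82 W/m².
— Configuration B (ϕ=-1.8°):
cos h₀ = −tan(-1.8°) tan(+10.000°) = 0.0055, h₀ = 1.5653 rad.
Bracket: h₀ sin ϕ sin δ + cos ϕ cos δ sin h₀ = 1.5653×-0.03141×0.17365 + 0.99951×0.98481×0.99998 = -0.008538 + 0.984308 = 0.975770.
Q̄ = (S_0/π) × [bracket] = (1884/π) × 0.975770 = 585.17 W/m².
Ratio Q̄_A / Q̄_B = 427.82 / 585.17 = 0.7311.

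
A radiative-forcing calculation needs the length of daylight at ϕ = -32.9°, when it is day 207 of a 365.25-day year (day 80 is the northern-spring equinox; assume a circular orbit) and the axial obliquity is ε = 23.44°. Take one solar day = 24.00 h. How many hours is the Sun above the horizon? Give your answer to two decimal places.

Solar longitude: L_s = 360° × (207 − 80)/365.25 = 125.175°.
sin δ = sin 23.44° × sin 125.175° = 0.32515, so δ = +18.975°.
cos h₀ = −tan ϕ · tan δ = −tan(-32.9°) × tan(+18.975°) = 0.2224, so h₀ = 1.3465 rad = 77.15°.
Daylight = 2h₀/(2π) × 24.00 h = (1.3465/π) × 24.00 = 10.29 h.

10.29 h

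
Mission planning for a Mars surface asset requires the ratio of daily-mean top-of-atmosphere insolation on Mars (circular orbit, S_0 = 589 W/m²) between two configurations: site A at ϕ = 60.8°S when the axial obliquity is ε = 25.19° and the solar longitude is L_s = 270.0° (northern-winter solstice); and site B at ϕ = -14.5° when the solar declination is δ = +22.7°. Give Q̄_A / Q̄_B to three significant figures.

— Configuration A (ϕ=-60.8°):
Solar declination: sin δ = sin ε · sin L_s = sin 25.19° × sin 270.0° = -0.42562, so δ = -25.190°.
cos h₀ = −tan(-60.8°) tan(-25.190°) = -0.8416, h₀ = 2.5710 rad.
Bracket: h₀ sin ϕ sin δ + cos ϕ cos δ sin h₀ = 2.5710×-0.87292×-0.42562 + 0.48786×0.90490×0.54011 = 0.955209 + 0.238439 = 1.193648.
Q̄ = (S_0/π) × [bracket] = (589/π) × 1.193648 = 223.79 W/m².
— Configuration B (ϕ=-14.5°):
cos h₀ = −tan(-14.5°) tan(+22.700°) = 0.1082, h₀ = 1.4624 rad.
Bracket: h₀ sin ϕ sin δ + cos ϕ cos δ sin h₀ = 1.4624×-0.25038×0.38591 + 0.96815×0.92254×0.99413 = -0.141303 + 0.887914 = 0.746611.
Q̄ = (S_0/π) × [bracket] = (589/π) × 0.746611 = 139.98 W/m².
Ratio Q̄_A / Q̄_B = 223.79 / 139.98 = 1.599.

Q̄_A / Q̄_B ≈ 1.60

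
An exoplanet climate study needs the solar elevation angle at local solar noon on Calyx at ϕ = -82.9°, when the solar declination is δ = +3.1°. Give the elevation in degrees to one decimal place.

At local noon the hour angle is zero, so the zenith angle equals |ϕ − δ| = |-82.9° − (+3.100°)| = 86.000°.
Elevation = 90° − 86.000° = 4.0°.

4.0°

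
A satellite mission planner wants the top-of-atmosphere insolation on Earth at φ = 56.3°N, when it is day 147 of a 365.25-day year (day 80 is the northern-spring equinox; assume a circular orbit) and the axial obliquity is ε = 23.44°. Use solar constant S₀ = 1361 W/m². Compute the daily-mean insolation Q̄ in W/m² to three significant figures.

Q̄ ≈ 469 W/m²

Solar longitude: λ_s = 360° × (147 − 80)/365.25 = 66.037°.
sin δ = sin 23.44° × sin 66.037° = 0.36350, so δ = +21.315°.
cos H₀ = −tan(+56.3°) tan(+21.315°) = -0.5851, H₀ = 2.1958 rad.
Bracket: H₀ sin φ sin δ + cos φ cos δ sin H₀ = 2.1958×0.83195×0.36350 + 0.55484×0.93159×0.81098 = 0.664040 + 0.419182 = 1.083222.
Q̄ = (S₀/π) × [bracket] = (1361/π) × 1.083222 = 469.3 W/m².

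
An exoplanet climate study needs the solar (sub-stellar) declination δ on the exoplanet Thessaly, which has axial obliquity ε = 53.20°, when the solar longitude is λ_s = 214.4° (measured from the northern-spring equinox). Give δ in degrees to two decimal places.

δ = -26.90°

sin δ = sin ε · sin λ_s = sin 53.20° × sin 214.4° = -0.452387.
δ = arcsin(-0.452387) = -26.90°.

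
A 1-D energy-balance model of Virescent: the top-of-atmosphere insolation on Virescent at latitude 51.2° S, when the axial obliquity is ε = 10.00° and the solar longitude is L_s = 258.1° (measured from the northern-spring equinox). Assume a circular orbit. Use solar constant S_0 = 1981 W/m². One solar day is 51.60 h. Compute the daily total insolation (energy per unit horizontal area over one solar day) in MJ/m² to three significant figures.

Solar declination: sin δ = sin ε · sin L_s = sin 10.00° × sin 258.1° = -0.16992, so δ = -9.783°.
cos h₀ = −tan(-51.2°) tan(-9.783°) = -0.2145, h₀ = 1.7869 rad.
Bracket: h₀ sin ϕ sin δ + cos ϕ cos δ sin h₀ = 1.7869×-0.77934×-0.16992 + 0.62660×0.98546×0.97673 = 0.236631 + 0.603120 = 0.839751.
Q̄ = (S_0/π) × [bracket] = (1981/π) × 0.839751 = 529.52 W/m².
Daily total = Q̄ × 51.60 h × 3600 s/h = 529.52 × 51.60 × 3600 / 10⁶ = 98.36 MJ/m².

98.4 MJ/m²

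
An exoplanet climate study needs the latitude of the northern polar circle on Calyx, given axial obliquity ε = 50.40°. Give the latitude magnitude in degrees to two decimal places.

The polar circle is the lowest latitude that experiences at least one full rotation of continuous daylight at the northern-summer solstice; it lies at |φ| = 90° − ε = 90° − 50.40° = 39.60°.

39.60°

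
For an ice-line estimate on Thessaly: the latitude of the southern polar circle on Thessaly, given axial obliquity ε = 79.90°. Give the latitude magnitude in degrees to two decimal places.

The polar circle is the lowest latitude that experiences at least one full rotation of continuous darkness at the northern-summer solstice; it lies at |φ| = 90° − ε = 90° − 79.90° = 10.10°.

10.10°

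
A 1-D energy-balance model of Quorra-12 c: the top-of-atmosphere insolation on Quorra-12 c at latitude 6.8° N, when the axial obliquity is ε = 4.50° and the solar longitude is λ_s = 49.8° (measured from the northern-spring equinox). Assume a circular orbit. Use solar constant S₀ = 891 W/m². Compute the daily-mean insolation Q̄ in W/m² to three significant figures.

Q̄ ≈ 284 W/m²

Solar declination: sin δ = sin ε · sin λ_s = sin 4.50° × sin 49.8° = 0.05993, so δ = +3.436°.
cos H₀ = −tan(+6.8°) tan(+3.436°) = -0.0072, H₀ = 1.5780 rad.
Bracket: H₀ sin φ sin δ + cos φ cos δ sin H₀ = 1.5780×0.11840×0.05993 + 0.99297×0.99820×0.99997 = 0.011197 + 0.991153 = 1.002350.
Q̄ = (S₀/π) × [bracket] = (891/π) × 1.002350 = 284.3 W/m².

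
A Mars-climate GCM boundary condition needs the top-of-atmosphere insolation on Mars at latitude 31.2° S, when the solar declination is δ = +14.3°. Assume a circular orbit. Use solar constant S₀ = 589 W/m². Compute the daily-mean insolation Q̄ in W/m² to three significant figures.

cos H₀ = −tan(-31.2°) tan(+14.300°) = 0.1544, H₀ = 1.4158 rad.
Bracket: H₀ sin φ sin δ + cos φ cos δ sin H₀ = 1.4158×-0.51803×0.24700 + 0.85536×0.96902×0.98801 = -0.181156 + 0.818923 = 0.637767.
Q̄ = (S₀/π) × [bracket] = (589/π) × 0.637767 = 119.6 W/m².

Q̄ ≈ 120 W/m²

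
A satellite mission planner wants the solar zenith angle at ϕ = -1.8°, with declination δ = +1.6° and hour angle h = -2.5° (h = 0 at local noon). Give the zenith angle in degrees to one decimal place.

cos θ_z = sin ϕ sin δ + cos ϕ cos δ cos h = -0.000877 + 0.998166 = 0.997289.
θ_z = arccos(0.997289) = 4.2°.

θ_z = 4.2°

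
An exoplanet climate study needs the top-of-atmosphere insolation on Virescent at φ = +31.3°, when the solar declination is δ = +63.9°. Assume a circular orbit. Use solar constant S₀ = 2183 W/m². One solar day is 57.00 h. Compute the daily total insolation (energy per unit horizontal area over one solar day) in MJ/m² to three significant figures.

209 MJ/m²

cos H₀ = −tan(+31.3°) tan(+63.900°) = -1.2411 ≤ −1 ⇒ polar day, H₀ = π.
Bracket: H₀ sin φ sin δ + cos φ cos δ sin H₀ = 3.1416×0.51952×0.89803 + 0.85446×0.43994×0.00000 = 1.465696 + 0.000000 = 1.465696.
Q̄ = (S₀/π) × [bracket] = (2183/π) × 1.465696 = 1018.5 W/m².
Daily total = Q̄ × 57.00 h × 3600 s/h = 1018.5 × 57.00 × 3600 / 10⁶ = 209.0 MJ/m².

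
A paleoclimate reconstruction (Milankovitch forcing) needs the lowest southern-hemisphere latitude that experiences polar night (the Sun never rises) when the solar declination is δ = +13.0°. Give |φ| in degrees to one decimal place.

Polar night requires cos H₀ = −tan φ tan δ ≥ 1, i.e. tan φ tan δ ≤ −1.
The boundary is |tan φ| · |tan δ| = 1, so |φ| = 90° − |δ| = 90° − 13.0° = 77.0° in the southern hemisphere.

|φ| = 77.0°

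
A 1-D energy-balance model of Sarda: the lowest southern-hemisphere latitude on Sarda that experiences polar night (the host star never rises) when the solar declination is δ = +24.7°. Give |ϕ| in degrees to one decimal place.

Polar night requires cos h₀ = −tan ϕ tan δ ≥ 1, i.e. tan ϕ tan δ ≤ −1.
The boundary is |tan ϕ| · |tan δ| = 1, so |ϕ| = 90° − |δ| = 90° − 24.7° = 65.3° in the southern hemisphere.

|ϕ| = 65.3°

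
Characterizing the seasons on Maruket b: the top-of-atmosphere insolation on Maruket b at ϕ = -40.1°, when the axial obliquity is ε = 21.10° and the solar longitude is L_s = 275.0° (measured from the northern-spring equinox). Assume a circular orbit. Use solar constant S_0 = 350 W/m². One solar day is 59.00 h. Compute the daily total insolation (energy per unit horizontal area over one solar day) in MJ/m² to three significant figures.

Solar declination: sin δ = sin ε · sin L_s = sin 21.10° × sin 275.0° = -0.35863, so δ = -21.016°.
cos h₀ = −tan(-40.1°) tan(-21.016°) = -0.3235, h₀ = 1.9002 rad.
Bracket: h₀ sin ϕ sin δ + cos ϕ cos δ sin h₀ = 1.9002×-0.64412×-0.35863 + 0.76492×0.93348×0.94622 = 0.438948 + 0.675637 = 1.114585.
Q̄ = (S_0/π) × [bracket] = (350/π) × 1.114585 = 124.17 W/m².
Daily total = Q̄ × 59.00 h × 3600 s/h = 124.17 × 59.00 × 3600 / 10⁶ = 26.37 MJ/m².

26.4 MJ/m²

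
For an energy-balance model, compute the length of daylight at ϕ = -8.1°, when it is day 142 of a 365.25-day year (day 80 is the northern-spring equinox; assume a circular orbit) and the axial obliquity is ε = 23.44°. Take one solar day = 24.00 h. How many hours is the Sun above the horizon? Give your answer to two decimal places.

11.60 h

Solar longitude: L_s = 360° × (142 − 80)/365.25 = 61.109°.
sin δ = sin 23.44° × sin 61.109° = 0.34828, so δ = +20.382°.
cos h₀ = −tan ϕ · tan δ = −tan(-8.1°) × tan(+20.382°) = 0.0529, so h₀ = 1.5179 rad = 86.97°.
Daylight = 2h₀/(2π) × 24.00 h = (1.5179/π) × 24.00 = 11.60 h.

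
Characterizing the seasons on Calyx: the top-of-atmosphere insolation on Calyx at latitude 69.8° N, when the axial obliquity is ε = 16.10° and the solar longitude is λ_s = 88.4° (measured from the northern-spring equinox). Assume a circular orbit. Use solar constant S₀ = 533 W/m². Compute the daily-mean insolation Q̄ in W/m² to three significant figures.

Solar declination: sin δ = sin ε · sin λ_s = sin 16.10° × sin 88.4° = 0.27721, so δ = +16.094°.
cos H₀ = −tan(+69.8°) tan(+16.094°) = -0.7842, H₀ = 2.4721 rad.
Bracket: H₀ sin φ sin δ + cos φ cos δ sin H₀ = 2.4721×0.93849×0.27721 + 0.34530×0.96081×0.62056 = 0.643139 + 0.205882 = 0.849021.
Q̄ = (S₀/π) × [bracket] = (533/π) × 0.849021 = 144.0 W/m².

Q̄ ≈ 144 W/m²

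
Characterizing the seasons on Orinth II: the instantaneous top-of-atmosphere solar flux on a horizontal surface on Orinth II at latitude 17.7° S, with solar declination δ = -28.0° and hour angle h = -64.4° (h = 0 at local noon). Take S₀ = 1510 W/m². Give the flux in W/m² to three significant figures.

764 W/m²

cos θ_z = sin φ sin δ + cos φ cos δ cos h = 0.142735 + 0.363449 = 0.506184.
Flux = S₀ · cos θ_z = 1510 × 0.506184 = 764.3 W/m².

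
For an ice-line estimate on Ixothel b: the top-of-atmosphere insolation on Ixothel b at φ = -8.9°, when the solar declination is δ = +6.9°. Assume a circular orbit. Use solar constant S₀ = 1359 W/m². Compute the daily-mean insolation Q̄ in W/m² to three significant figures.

cos H₀ = −tan(-8.9°) tan(+6.900°) = 0.0190, H₀ = 1.5518 rad.
Bracket: H₀ sin φ sin δ + cos φ cos δ sin H₀ = 1.5518×-0.15471×0.12014 + 0.98796×0.99276×0.99982 = -0.028843 + 0.980631 = 0.951788.
Q̄ = (S₀/π) × [bracket] = (1359/π) × 0.951788 = 411.7 W/m².

Q̄ ≈ 412 W/m²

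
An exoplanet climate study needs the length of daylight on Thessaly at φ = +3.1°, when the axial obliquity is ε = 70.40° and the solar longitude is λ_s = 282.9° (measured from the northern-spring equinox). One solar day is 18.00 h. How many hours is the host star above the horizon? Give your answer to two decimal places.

Solar declination: sin δ = sin ε · sin λ_s = sin 70.40° × sin 282.9° = -0.91828, so δ = -66.676°.
cos H₀ = −tan φ · tan δ = −tan(+3.1°) × tan(-66.676°) = 0.1256, so H₀ = 1.4449 rad = 82.78°.
Daylight = 2H₀/(2π) × 18.00 h = (1.4449/π) × 18.00 = 8.28 h.

8.28 h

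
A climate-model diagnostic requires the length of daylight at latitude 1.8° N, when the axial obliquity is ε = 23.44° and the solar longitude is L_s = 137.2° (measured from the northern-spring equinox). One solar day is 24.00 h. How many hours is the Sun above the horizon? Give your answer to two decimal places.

Solar declination: sin δ = sin ε · sin L_s = sin 23.44° × sin 137.2° = 0.27027, so δ = +15.681°.
cos h₀ = −tan ϕ · tan δ = −tan(+1.8°) × tan(+15.681°) = -0.0088, so h₀ = 1.5796 rad = 90.51°.
Daylight = 2h₀/(2π) × 24.00 h = (1.5796/π) × 24.00 = 12.07 h.

12.07 h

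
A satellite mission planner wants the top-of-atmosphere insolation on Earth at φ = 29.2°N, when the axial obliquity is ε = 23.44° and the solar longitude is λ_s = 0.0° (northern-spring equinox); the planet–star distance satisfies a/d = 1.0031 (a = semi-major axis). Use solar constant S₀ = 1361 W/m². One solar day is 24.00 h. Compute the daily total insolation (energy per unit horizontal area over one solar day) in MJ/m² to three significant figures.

32.9 MJ/m²

Solar declination: sin δ = sin ε · sin λ_s = sin 23.44° × sin 0.0° = 0.00000, so δ = +0.000°.
cos H₀ = −tan(+29.2°) tan(+0.000°) = -0.0000, H₀ = 1.5708 rad.
Bracket: H₀ sin φ sin δ + cos φ cos δ sin H₀ = 1.5708×0.48786×0.00000 + 0.87292×1.00000×1.00000 = 0.000000 + 0.872920 = 0.872920.
Inverse-square distance factor (a/d)² = 1.0031² = 1.006210.
Q̄ = (S₀/π) × 1.006210 × [bracket] = (1361/π) × 1.006210 × 0.872920 = 380.51 W/m².
Daily total = Q̄ × 24.00 h × 3600 s/h = 380.51 × 24.00 × 3600 / 10⁶ = 32.88 MJ/m².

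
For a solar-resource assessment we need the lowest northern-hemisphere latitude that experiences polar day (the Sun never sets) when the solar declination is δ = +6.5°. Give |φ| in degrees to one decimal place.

Polar day requires cos H₀ = −tan φ tan δ ≤ −1, i.e. tan φ tan δ ≥ 1.
The boundary is |tan φ| · |tan δ| = 1, so |φ| = 90° − |δ| = 90° − 6.5° = 83.5° in the northern hemisphere.

|φ| = 83.5°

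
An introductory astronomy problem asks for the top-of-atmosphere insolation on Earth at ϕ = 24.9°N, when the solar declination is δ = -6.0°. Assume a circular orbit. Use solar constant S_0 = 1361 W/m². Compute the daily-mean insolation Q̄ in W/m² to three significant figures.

cos h₀ = −tan(+24.9°) tan(-6.000°) = 0.0488, h₀ = 1.5220 rad.
Bracket: h₀ sin ϕ sin δ + cos ϕ cos δ sin h₀ = 1.5220×0.42104×-0.10453 + 0.90704×0.99452×0.99881 = -0.066985 + 0.900996 = 0.834011.
Q̄ = (S_0/π) × [bracket] = (1361/π) × 0.834011 = 361.3 W/m².

Q̄ ≈ 361 W/m²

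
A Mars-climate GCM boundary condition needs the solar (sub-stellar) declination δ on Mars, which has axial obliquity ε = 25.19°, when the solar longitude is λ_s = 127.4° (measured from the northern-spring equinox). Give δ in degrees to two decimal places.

sin δ = sin ε · sin λ_s = sin 25.19° × sin 127.4° = 0.338120.
δ = arcsin(0.338120) = +19.76°.

δ = +19.76°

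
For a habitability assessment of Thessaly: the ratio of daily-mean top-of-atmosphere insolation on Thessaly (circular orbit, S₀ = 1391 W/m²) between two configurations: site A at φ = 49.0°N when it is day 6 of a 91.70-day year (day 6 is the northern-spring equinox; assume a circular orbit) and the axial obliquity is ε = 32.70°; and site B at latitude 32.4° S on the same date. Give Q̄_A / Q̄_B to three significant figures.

Q̄_A / Q̄_B ≈ 0.777

— Configuration A (φ=+49.0°):
Solar longitude: λ_s = 360° × (6 − 6)/91.70 = 0.000°.
sin δ = sin 32.70° × sin 0.000° = 0.00000, so δ = +0.000°.
cos H₀ = −tan(+49.0°) tan(+0.000°) = -0.0000, H₀ = 1.5708 rad.
Bracket: H₀ sin φ sin δ + cos φ cos δ sin H₀ = 1.5708×0.75471×0.00000 + 0.65606×1.00000×1.00000 = 0.000000 + 0.656060 = 0.656060.
Q̄ = (S₀/π) × [bracket] = (1391/π) × 0.656060 = 290.48 W/m².
— Configuration B (φ=-32.4°):
cos H₀ = −tan(-32.4°) tan(+0.000°) = 0.0000, H₀ = 1.5708 rad.
Bracket: H₀ sin φ sin δ + cos φ cos δ sin H₀ = 1.5708×-0.53583×0.00000 + 0.84433×1.00000×1.00000 = -0.000000 + 0.844330 = 0.844330.
Q̄ = (S₀/π) × [bracket] = (1391/π) × 0.844330 = 373.84 W/m².
Ratio Q̄_A / Q̄_B = 290.48 / 373.84 = 0.7770.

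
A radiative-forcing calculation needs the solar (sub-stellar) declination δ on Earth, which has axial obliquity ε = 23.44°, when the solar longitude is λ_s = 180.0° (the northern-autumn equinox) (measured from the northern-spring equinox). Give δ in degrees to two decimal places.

sin δ = sin ε · sin λ_s = sin 23.44° × sin 180.0° = 0.000000.
δ = arcsin(0.000000) = +0.00°.

δ = +0.00°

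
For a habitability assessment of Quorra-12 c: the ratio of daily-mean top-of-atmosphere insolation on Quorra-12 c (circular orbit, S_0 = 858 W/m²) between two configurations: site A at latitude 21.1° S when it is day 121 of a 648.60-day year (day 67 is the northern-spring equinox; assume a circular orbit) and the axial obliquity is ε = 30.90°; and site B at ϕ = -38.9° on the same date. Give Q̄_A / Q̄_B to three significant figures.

Q̄_A / Q̄_B ≈ 1.47

— Configuration A (ϕ=-21.1°):
Solar longitude: L_s = 360° × (121 − 67)/648.60 = 29.972°.
sin δ = sin 30.90° × sin 29.972° = 0.25656, so δ = +14.866°.
cos h₀ = −tan(-21.1°) tan(+14.866°) = 0.1024, h₀ = 1.4682 rad.
Bracket: h₀ sin ϕ sin δ + cos ϕ cos δ sin h₀ = 1.4682×-0.36000×0.25656 + 0.93295×0.96653×0.99474 = -0.135605 + 0.896981 = 0.761376.
Q̄ = (S_0/π) × [bracket] = (858/π) × 0.761376 = 207.94 W/m².
— Configuration B (ϕ=-38.9°):
cos h₀ = −tan(-38.9°) tan(+14.866°) = 0.2142, h₀ = 1.3549 rad.
Bracket: h₀ sin ϕ sin δ + cos ϕ cos δ sin h₀ = 1.3549×-0.62796×0.25656 + 0.77824×0.96653×0.97679 = -0.218287 + 0.734734 = 0.516447.
Q̄ = (S_0/π) × [bracket] = (858/π) × 0.516447 = 141.05 W/m².
Ratio Q̄_A / Q̄_B = 207.94 / 141.05 = 1.474.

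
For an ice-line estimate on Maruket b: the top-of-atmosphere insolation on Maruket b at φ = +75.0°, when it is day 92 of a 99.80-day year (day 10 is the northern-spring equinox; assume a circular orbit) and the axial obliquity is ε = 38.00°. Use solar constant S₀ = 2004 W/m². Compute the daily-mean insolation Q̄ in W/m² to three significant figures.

Q̄ ≈ 0.00 W/m²

Solar longitude: λ_s = 360° × (92 − 10)/99.80 = 295.792°.
sin δ = sin 38.00° × sin 295.792° = -0.55433, so δ = -33.665°.
cos H₀ = −tan(+75.0°) tan(-33.665°) = 2.4856 ≥ 1 ⇒ polar night, H₀ = 0 and Q̄ = 0.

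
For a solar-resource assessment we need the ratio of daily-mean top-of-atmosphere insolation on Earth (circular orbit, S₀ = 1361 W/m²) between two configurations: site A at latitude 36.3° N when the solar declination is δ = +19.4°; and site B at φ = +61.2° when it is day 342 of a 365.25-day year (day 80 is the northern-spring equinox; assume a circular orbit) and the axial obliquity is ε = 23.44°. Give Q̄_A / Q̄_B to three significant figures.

— Configuration A (φ=+36.3°):
cos H₀ = −tan(+36.3°) tan(+19.400°) = -0.2587, H₀ = 1.8325 rad.
Bracket: H₀ sin φ sin δ + cos φ cos δ sin H₀ = 1.8325×0.59201×0.33216 + 0.80593×0.94322×0.96596 = 0.360347 + 0.734293 = 1.094640.
Q̄ = (S₀/π) × [bracket] = (1361/π) × 1.094640 = 474.22 W/m².
— Configuration B (φ=+61.2°):
Solar longitude: λ_s = 360° × (342 − 80)/365.25 = 258.234°.
sin δ = sin 23.44° × sin 258.234° = -0.38943, so δ = -22.919°.
cos H₀ = −tan(+61.2°) tan(-22.919°) = 0.7691, H₀ = 0.6934 rad.
Bracket: H₀ sin φ sin δ + cos φ cos δ sin H₀ = 0.6934×0.87631×-0.38943 + 0.48175×0.92106×0.63914 = -0.236631 + 0.283600 = 0.046969.
Q̄ = (S₀/π) × [bracket] = (1361/π) × 0.046969 = 20.348 W/m².
Ratio Q̄_A / Q̄_B = 474.22 / 20.348 = 23.31.

Q̄_A / Q̄_B ≈ 23.3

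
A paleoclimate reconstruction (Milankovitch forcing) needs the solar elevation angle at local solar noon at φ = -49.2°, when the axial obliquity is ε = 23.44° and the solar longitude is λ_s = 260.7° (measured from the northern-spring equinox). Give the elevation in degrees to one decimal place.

63.9°

Solar declination: sin δ = sin ε · sin λ_s = sin 23.44° × sin 260.7° = -0.39256, so δ = -23.114°.
At local noon the hour angle is zero, so the zenith angle equals |φ − δ| = |-49.2° − (-23.114°)| = 26.086°.
Elevation = 90° − 26.086° = 63.9°.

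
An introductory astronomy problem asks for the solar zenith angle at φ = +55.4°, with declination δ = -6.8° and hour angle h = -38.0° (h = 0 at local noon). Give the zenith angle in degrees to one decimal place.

θ_z = 69.7°

cos θ_z = sin φ sin δ + cos φ cos δ cos h = -0.097463 + 0.444319 = 0.346856.
θ_z = arccos(0.346856) = 69.7°.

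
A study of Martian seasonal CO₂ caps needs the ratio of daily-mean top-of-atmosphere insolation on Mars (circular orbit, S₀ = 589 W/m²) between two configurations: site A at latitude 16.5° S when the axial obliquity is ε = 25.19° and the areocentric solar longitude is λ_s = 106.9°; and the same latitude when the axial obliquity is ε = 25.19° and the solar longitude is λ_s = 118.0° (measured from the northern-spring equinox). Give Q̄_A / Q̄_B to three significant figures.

— Configuration A (φ=-16.5°):
sin δ = sin 25.19° × sin 106.9° = 0.40724, so δ = +24.032°.
cos H₀ = −tan(-16.5°) tan(+24.032°) = 0.1321, H₀ = 1.4383 rad.
Bracket: H₀ sin φ sin δ + cos φ cos δ sin H₀ = 1.4383×-0.28402×0.40724 + 0.95882×0.91332×0.99124 = -0.166360 + 0.868038 = 0.701678.
Q̄ = (S₀/π) × [bracket] = (589/π) × 0.701678 = 131.55 W/m².
— Configuration B (φ=-16.5°):
Solar declination: sin δ = sin ε · sin λ_s = sin 25.19° × sin 118.0° = 0.37580, so δ = +22.074°.
cos H₀ = −tan(-16.5°) tan(+22.074°) = 0.1201, H₀ = 1.4504 rad.
Bracket: H₀ sin φ sin δ + cos φ cos δ sin H₀ = 1.4504×-0.28402×0.37580 + 0.95882×0.92670×0.99276 = -0.154808 + 0.882105 = 0.727297.
Q̄ = (S₀/π) × [bracket] = (589/π) × 0.727297 = 136.36 W/m².
Ratio Q̄_A / Q̄_B = 131.55 / 136.36 = 0.9647.

Q̄_A / Q̄_B ≈ 0.965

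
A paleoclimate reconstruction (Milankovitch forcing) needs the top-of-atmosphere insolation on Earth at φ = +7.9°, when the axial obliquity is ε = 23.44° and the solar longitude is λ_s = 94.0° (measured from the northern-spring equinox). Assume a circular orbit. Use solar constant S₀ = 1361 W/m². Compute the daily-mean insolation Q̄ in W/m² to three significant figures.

Solar declination: sin δ = sin ε · sin λ_s = sin 23.44° × sin 94.0° = 0.39682, so δ = +23.380°.
cos H₀ = −tan(+7.9°) tan(+23.380°) = -0.0600, H₀ = 1.6308 rad.
Bracket: H₀ sin φ sin δ + cos φ cos δ sin H₀ = 1.6308×0.13744×0.39682 + 0.99051×0.91790×0.99820 = 0.088942 + 0.907553 = 0.996495.
Q̄ = (S₀/π) × [bracket] = (1361/π) × 0.996495 = 431.7 W/m².

Q̄ ≈ 432 W/m²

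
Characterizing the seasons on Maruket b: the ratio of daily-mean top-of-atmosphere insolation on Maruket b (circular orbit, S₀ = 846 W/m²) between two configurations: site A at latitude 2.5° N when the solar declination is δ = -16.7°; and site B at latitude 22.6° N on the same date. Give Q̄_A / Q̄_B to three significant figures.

Q̄_A / Q̄_B ≈ 1.31

— Configuration A (φ=+2.5°):
cos H₀ = −tan(+2.5°) tan(-16.700°) = 0.0131, H₀ = 1.5577 rad.
Bracket: H₀ sin φ sin δ + cos φ cos δ sin H₀ = 1.5577×0.04362×-0.28736 + 0.99905×0.95782×0.99991 = -0.019525 + 0.956824 = 0.937299.
Q̄ = (S₀/π) × [bracket] = (846/π) × 0.937299 = 252.41 W/m².
— Configuration B (φ=+22.6°):
cos H₀ = −tan(+22.6°) tan(-16.700°) = 0.1249, H₀ = 1.4456 rad.
Bracket: H₀ sin φ sin δ + cos φ cos δ sin H₀ = 1.4456×0.38430×-0.28736 + 0.92321×0.95782×0.99217 = -0.159641 + 0.877345 = 0.717704.
Q̄ = (S₀/π) × [bracket] = (846/π) × 0.717704 = 193.27 W/m².
Ratio Q̄_A / Q̄_B = 252.41 / 193.27 = 1.306.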